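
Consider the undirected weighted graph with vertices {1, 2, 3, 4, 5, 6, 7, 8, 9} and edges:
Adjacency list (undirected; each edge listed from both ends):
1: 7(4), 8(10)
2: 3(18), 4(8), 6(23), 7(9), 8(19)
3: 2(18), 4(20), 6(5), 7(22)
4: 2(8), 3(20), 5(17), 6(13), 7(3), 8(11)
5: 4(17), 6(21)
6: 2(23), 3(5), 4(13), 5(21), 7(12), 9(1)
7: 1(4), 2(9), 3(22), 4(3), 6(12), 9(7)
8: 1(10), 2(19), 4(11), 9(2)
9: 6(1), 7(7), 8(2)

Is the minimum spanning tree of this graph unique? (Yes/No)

Kruskal's algorithm — process edges by increasing weight (ties by edge label):
6—9 (1): add — endpoints in different components.
8—9 (2): add — endpoints in different components.
4—7 (3): add — endpoints in different components.
1—7 (4): add — endpoints in different components.
3—6 (5): add — endpoints in different components.
7—9 (7): add — endpoints in different components.
2—4 (8): add — endpoints in different components.
2—7 (9): skip — 2 and 7 already connected.
1—8 (10): skip — 1 and 8 already connected.
4—8 (11): skip — 4 and 8 already connected.
6—7 (12): skip — 6 and 7 already connected.
4—6 (13): skip — 4 and 6 already connected.
4—5 (17): add — endpoints in different components.
Every non-tree edge has weight strictly greater than the heaviest edge on the tree path between its endpoints, so the MST is unique.

Yes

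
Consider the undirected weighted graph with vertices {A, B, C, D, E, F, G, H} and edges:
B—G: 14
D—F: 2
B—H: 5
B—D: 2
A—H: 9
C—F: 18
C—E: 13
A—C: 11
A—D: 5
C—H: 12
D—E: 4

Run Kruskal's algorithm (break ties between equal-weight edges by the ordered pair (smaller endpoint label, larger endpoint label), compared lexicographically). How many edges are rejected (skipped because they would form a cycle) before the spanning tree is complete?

3

Sort edges by weight, then run Kruskal:
B—D (2): add — endpoints in different components.
D—F (2): add — endpoints in different components.
D—E (4): add — endpoints in different components.
A—D (5): add — endpoints in different components.
B—H (5): add — endpoints in different components.
A—H (9): skip — A and H already connected.
A—C (11): add — endpoints in different components.
C—H (12): skip — C and H already connected.
C—E (13): skip — C and E already connected.
B—G (14): add — endpoints in different components.
Edges rejected before the tree was complete: 3.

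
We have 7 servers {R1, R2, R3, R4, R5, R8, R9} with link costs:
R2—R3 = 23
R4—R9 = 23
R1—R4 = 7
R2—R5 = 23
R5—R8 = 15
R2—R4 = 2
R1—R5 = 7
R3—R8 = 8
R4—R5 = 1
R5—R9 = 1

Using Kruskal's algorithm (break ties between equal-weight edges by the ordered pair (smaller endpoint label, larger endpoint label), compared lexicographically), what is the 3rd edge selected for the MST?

Sort edges by weight, then run Kruskal:
R4—R5 (1): add — endpoints in different components.
R5—R9 (1): add — endpoints in different components.
R2—R4 (2): add — endpoints in different components.
R1—R4 (7): add — endpoints in different components.
R1—R5 (7): skip — R1 and R5 already connected.
R3—R8 (8): add — endpoints in different components.
R5—R8 (15): add — endpoints in different components.
The 3rd edge added is R2—R4.

R2-R4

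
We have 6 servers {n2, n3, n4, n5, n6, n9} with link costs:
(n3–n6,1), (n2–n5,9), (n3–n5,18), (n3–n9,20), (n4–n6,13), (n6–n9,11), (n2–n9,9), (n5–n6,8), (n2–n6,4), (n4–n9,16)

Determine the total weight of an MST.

35

Prim's algorithm from n2:
Step 1: cheapest edge leaving the tree is n2–n6 (4); add n6.
Step 2: cheapest edge leaving the tree is n3–n6 (1); add n3.
Step 3: cheapest edge leaving the tree is n5–n6 (8); add n5.
Step 4: cheapest edge leaving the tree is n2–n9 (9); add n9.
Step 5: cheapest edge leaving the tree is n4–n6 (13); add n4.
MST edges: n2–n6, n3–n6, n5–n6, n2–n9, n4–n6; total weight 4+1+8+9+13 = 35.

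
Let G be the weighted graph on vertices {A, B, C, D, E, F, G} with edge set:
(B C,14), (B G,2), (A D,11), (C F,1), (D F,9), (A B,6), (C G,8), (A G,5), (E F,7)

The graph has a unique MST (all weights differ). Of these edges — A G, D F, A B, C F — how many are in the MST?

3

Kruskal's algorithm — process edges by increasing weight (ties by edge label):
C F (1): add. Components now {A} {B} {C,F} {D} {E} {G}
B G (2): add. Components now {A} {B,G} {C,F} {D} {E}
A G (5): add. Components now {A,B,G} {C,F} {D} {E}
A B (6): skip — A and B already connected.
E F (7): add. Components now {A,B,G} {C,E,F} {D}
C G (8): add. Components now {A,B,C,E,F,G} {D}
D F (9): add. Components now {A,B,C,D,E,F,G}
MST edge set: {C F, B G, A G, E F, C G, D F}.
Of the listed edges, {A G, D F, C F} are in the MST → 3.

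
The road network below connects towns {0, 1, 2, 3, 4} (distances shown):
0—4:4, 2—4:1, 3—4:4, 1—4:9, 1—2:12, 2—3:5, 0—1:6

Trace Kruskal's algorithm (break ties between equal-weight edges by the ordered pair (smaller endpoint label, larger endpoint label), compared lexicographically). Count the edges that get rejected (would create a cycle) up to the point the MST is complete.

Sort edges by weight, then run Kruskal:
2—4 (1): add. Components now {0} {1} {2,4} {3}
0—4 (4): add. Components now {0,2,4} {1} {3}
3—4 (4): add. Components now {0,2,3,4} {1}
2—3 (5): skip — 2 and 3 already connected.
0—1 (6): add. Components now {0,1,2,3,4}
Edges rejected before the tree was complete: 1.

1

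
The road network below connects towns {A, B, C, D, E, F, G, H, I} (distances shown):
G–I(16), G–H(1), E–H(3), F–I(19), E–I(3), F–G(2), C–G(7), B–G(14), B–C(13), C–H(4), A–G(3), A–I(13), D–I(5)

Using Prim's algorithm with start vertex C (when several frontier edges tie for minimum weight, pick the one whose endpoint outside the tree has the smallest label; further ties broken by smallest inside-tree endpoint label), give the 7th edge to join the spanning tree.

Grow the tree from C using Prim:
Step 1: frontier [C–H 4, C–G 7, B–C 13] → take C–H (4); add H.
Step 2: frontier [C–G 7, B–C 13, G–H 1, E–H 3] → take G–H (1); add G.
Step 3: frontier [B–C 13, F–G 2, A–G 3, B–G 14, G–I 16, E–H 3] → take F–G (2); add F.
Step 4: frontier [B–C 13, F–I 19, A–G 3, B–G 14, G–I 16, E–H 3] → take A–G (3); add A.
Step 5: frontier [A–I 13, B–C 13, F–I 19, B–G 14, G–I 16, E–H 3] → take E–H (3); add E.
Step 6: frontier [A–I 13, B–C 13, E–I 3, F–I 19, B–G 14, G–I 16] → take E–I (3); add I.
Step 7: frontier [B–C 13, B–G 14, D–I 5] → take D–I (5); add D.
Step 8: frontier [B–C 13, B–G 14] → take B–C (13); add B.
The 7th edge added is D–I.

D-I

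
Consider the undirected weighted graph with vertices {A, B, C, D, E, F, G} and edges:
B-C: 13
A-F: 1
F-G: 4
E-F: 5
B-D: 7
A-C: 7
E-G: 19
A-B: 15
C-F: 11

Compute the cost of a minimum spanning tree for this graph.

Grow the tree from E using Prim:
Step 1: cheapest edge leaving the tree is E-F (5); add F.
Step 2: cheapest edge leaving the tree is A-F (1); add A.
Step 3: cheapest edge leaving the tree is F-G (4); add G.
Step 4: cheapest edge leaving the tree is A-C (7); add C.
Step 5: cheapest edge leaving the tree is B-C (13); add B.
Step 6: cheapest edge leaving the tree is B-D (7); add D.
MST edges: E-F, A-F, F-G, A-C, B-C, B-D; total weight 5+1+4+7+13+7 = 37.

37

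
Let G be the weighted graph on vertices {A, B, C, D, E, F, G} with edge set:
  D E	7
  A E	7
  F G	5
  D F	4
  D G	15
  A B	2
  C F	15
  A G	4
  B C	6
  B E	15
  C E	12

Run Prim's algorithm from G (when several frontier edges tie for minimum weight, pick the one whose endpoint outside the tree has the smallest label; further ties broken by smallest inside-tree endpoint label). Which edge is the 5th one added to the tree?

B-C

Prim's algorithm from G:
Step 1: frontier [A G 4, F G 5, D G 15] → take A G (4); add A.
Step 2: frontier [A B 2, A E 7, F G 5, D G 15] → take A B (2); add B.
Step 3: frontier [A E 7, B C 6, B E 15, F G 5, D G 15] → take F G (5); add F.
Step 4: frontier [A E 7, B C 6, B E 15, D F 4, C F 15, D G 15] → take D F (4); add D.
Step 5: frontier [A E 7, B C 6, B E 15, D E 7, C F 15] → take B C (6); add C.
Step 6: frontier [A E 7, B E 15, C E 12, D E 7] → take A E (7); add E.
The 5th edge added is B C.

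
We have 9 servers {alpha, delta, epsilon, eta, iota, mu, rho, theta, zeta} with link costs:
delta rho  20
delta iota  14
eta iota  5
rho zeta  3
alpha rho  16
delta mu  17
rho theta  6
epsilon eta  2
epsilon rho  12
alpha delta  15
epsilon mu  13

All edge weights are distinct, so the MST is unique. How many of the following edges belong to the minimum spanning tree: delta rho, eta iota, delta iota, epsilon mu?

3

Kruskal's algorithm — process edges by increasing weight (ties by edge label):
epsilon eta (2): add — endpoints in different components.
rho zeta (3): add — endpoints in different components.
eta iota (5): add — endpoints in different components.
rho theta (6): add — endpoints in different components.
epsilon rho (12): add — endpoints in different components.
epsilon mu (13): add — endpoints in different components.
delta iota (14): add — endpoints in different components.
alpha delta (15): add — endpoints in different components.
MST edge set: {epsilon eta, rho zeta, eta iota, rho theta, epsilon rho, epsilon mu, delta iota, alpha delta}.
Of the listed edges, {eta iota, delta iota, epsilon mu} are in the MST → 3.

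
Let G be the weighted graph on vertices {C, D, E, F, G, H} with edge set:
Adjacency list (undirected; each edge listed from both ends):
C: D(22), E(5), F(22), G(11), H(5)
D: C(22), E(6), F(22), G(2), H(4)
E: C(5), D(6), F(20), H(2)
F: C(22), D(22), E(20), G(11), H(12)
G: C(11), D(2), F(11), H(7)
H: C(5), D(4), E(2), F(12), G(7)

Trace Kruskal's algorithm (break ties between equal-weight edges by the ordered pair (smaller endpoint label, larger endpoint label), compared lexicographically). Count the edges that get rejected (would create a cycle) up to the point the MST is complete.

Sort edges by weight, then run Kruskal:
D–G (2): add. Components now {C} {D,G} {E} {F} {H}
E–H (2): add. Components now {C} {D,G} {E,H} {F}
D–H (4): add. Components now {C} {D,E,G,H} {F}
C–E (5): add. Components now {C,D,E,G,H} {F}
C–H (5): skip — C and H already connected.
D–E (6): skip — D and E already connected.
G–H (7): skip — G and H already connected.
C–G (11): skip — C and G already connected.
F–G (11): add. Components now {C,D,E,F,G,H}
Edges rejected before the tree was complete: 4.

4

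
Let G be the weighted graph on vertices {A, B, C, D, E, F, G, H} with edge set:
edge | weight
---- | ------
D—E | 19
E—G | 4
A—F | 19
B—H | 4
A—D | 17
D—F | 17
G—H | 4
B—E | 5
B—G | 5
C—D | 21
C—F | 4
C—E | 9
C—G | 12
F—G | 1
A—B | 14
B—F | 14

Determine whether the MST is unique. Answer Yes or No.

Kruskal's algorithm — process edges by increasing weight (ties by edge label):
F—G (1): add — endpoints in different components.
B—H (4): add — endpoints in different components.
C—F (4): add — endpoints in different components.
E—G (4): add — endpoints in different components.
G—H (4): add — endpoints in different components.
B—E (5): skip — B and E already connected.
B—G (5): skip — B and G already connected.
C—E (9): skip — C and E already connected.
C—G (12): skip — C and G already connected.
A—B (14): add — endpoints in different components.
B—F (14): skip — B and F already connected.
A—D (17): add — endpoints in different components.
Non-tree edge D—F has weight 17, equal to the heaviest edge on its tree cycle — swapping gives another MST of the same weight. Not unique.

No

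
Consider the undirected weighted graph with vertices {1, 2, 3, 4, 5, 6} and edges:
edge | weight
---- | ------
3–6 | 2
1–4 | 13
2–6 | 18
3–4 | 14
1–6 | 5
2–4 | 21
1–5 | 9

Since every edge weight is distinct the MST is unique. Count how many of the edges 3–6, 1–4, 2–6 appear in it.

3

Kruskal's algorithm — process edges by increasing weight (ties by edge label):
3–6 (2): add. Components now {1} {2} {3,6} {4} {5}
1–6 (5): add. Components now {1,3,6} {2} {4} {5}
1–5 (9): add. Components now {1,3,5,6} {2} {4}
1–4 (13): add. Components now {1,3,4,5,6} {2}
3–4 (14): skip — 3 and 4 already connected.
2–6 (18): add. Components now {1,2,3,4,5,6}
MST edge set: {3–6, 1–6, 1–5, 1–4, 2–6}.
Of the listed edges, {3–6, 1–4, 2–6} are in the MST → 3.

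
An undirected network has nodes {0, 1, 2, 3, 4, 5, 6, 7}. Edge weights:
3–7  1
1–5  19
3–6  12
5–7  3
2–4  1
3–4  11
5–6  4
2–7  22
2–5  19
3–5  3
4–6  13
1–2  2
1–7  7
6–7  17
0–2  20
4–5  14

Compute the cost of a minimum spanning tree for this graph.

38

Grow the tree from 4 using Prim:
Step 1: cheapest edge leaving the tree is 2–4 (1); add 2.
Step 2: cheapest edge leaving the tree is 1–2 (2); add 1.
Step 3: cheapest edge leaving the tree is 1–7 (7); add 7.
Step 4: cheapest edge leaving the tree is 3–7 (1); add 3.
Step 5: cheapest edge leaving the tree is 3–5 (3); add 5.
Step 6: cheapest edge leaving the tree is 5–6 (4); add 6.
Step 7: cheapest edge leaving the tree is 0–2 (20); add 0.
MST edges: 2–4, 1–2, 1–7, 3–7, 3–5, 5–6, 0–2; total weight 1+2+7+1+3+4+20 = 38.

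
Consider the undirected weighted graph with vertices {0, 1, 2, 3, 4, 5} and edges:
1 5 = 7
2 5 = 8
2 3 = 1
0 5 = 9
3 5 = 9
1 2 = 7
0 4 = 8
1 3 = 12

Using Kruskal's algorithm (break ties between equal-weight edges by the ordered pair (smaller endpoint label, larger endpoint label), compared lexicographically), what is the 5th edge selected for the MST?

0-5

Kruskal's algorithm — process edges by increasing weight (ties by edge label):
2 3 (1): add. Components now {0} {1} {2,3} {4} {5}
1 2 (7): add. Components now {0} {1,2,3} {4} {5}
1 5 (7): add. Components now {0} {1,2,3,5} {4}
0 4 (8): add. Components now {0,4} {1,2,3,5}
2 5 (8): skip — 2 and 5 already connected.
0 5 (9): add. Components now {0,1,2,3,4,5}
The 5th edge added is 0 5.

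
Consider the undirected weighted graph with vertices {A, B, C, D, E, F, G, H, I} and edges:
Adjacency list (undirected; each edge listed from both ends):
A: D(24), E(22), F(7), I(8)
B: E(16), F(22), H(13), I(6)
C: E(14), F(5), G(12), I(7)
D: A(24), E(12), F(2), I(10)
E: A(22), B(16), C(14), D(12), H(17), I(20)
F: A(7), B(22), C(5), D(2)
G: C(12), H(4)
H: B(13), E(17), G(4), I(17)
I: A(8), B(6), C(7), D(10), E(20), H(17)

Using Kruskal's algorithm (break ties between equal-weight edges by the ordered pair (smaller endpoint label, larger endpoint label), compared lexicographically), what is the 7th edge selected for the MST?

Kruskal's algorithm — process edges by increasing weight (ties by edge label):
D-F (2): add — endpoints in different components.
G-H (4): add — endpoints in different components.
C-F (5): add — endpoints in different components.
B-I (6): add — endpoints in different components.
A-F (7): add — endpoints in different components.
C-I (7): add — endpoints in different components.
A-I (8): skip — A and I already connected.
D-I (10): skip — D and I already connected.
C-G (12): add — endpoints in different components.
D-E (12): add — endpoints in different components.
The 7th edge added is C-G.

C-G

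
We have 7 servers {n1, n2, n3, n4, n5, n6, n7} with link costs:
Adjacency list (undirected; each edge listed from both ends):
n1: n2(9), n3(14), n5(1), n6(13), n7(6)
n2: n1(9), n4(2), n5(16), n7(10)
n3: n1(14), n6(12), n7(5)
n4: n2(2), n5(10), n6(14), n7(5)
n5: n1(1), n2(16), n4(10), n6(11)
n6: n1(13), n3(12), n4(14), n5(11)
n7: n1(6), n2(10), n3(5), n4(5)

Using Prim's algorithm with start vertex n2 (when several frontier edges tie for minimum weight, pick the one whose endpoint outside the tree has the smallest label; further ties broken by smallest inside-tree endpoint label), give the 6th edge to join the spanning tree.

Prim's algorithm from n2:
Step 1: frontier [n2—n4 2, n1—n2 9, n2—n7 10, n2—n5 16] → take n2—n4 (2); add n4.
Step 2: frontier [n1—n2 9, n2—n7 10, n2—n5 16, n4—n7 5, n4—n5 10, n4—n6 14] → take n4—n7 (5); add n7.
Step 3: frontier [n1—n2 9, n2—n5 16, n4—n5 10, n4—n6 14, n3—n7 5, n1—n7 6] → take n3—n7 (5); add n3.
Step 4: frontier [n1—n2 9, n2—n5 16, n3—n6 12, n1—n3 14, n4—n5 10, n4—n6 14, n1—n7 6] → take n1—n7 (6); add n1.
Step 5: frontier [n1—n5 1, n1—n6 13, n2—n5 16, n3—n6 12, n4—n5 10, n4—n6 14] → take n1—n5 (1); add n5.
Step 6: frontier [n1—n6 13, n3—n6 12, n4—n6 14, n5—n6 11] → take n5—n6 (11); add n6.
The 6th edge added is n5—n6.

n5-n6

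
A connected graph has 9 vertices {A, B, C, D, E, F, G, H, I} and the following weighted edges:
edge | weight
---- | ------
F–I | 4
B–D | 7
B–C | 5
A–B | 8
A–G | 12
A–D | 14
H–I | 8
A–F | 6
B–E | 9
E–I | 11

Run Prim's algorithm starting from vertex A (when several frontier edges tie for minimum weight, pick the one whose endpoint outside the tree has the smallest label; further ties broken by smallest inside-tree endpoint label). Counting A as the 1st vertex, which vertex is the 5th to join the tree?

Prim's algorithm from A:
Step 1: cheapest edge leaving the tree is A–F (6); add F.
Step 2: cheapest edge leaving the tree is F–I (4); add I.
Step 3: cheapest edge leaving the tree is A–B (8); add B.
Step 4: cheapest edge leaving the tree is B–C (5); add C.
Step 5: cheapest edge leaving the tree is B–D (7); add D.
Step 6: cheapest edge leaving the tree is H–I (8); add H.
Step 7: cheapest edge leaving the tree is B–E (9); add E.
Step 8: cheapest edge leaving the tree is A–G (12); add G.
Vertex order: A, F, I, B, C, D, H, E, G. The 5th vertex is C.

C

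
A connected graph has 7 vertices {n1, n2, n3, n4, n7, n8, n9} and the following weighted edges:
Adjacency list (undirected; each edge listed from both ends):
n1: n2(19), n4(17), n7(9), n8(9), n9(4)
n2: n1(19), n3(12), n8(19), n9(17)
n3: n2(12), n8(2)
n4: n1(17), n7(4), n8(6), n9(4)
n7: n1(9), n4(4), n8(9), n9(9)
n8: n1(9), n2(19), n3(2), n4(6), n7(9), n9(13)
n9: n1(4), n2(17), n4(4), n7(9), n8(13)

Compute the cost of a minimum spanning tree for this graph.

Sort edges by weight, then run Kruskal:
n3–n8 (2): add — endpoints in different components.
n1–n9 (4): add — endpoints in different components.
n4–n7 (4): add — endpoints in different components.
n4–n9 (4): add — endpoints in different components.
n4–n8 (6): add — endpoints in different components.
n1–n7 (9): skip — n7 and n1 already connected.
n1–n8 (9): skip — n8 and n1 already connected.
n7–n8 (9): skip — n7 and n8 already connected.
n7–n9 (9): skip — n7 and n9 already connected.
n2–n3 (12): add — endpoints in different components.
MST edges: n3–n8, n1–n9, n4–n7, n4–n9, n4–n8, n2–n3; total weight 2+4+4+4+6+12 = 32.

32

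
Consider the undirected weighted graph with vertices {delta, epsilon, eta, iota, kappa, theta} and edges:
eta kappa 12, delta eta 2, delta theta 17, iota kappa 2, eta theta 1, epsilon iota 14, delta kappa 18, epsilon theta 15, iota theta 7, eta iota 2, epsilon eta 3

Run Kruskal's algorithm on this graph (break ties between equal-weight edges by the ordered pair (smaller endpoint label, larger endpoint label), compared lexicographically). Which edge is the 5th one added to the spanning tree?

Sort edges by weight, then run Kruskal:
eta theta (1): add. Components now {epsilon} {iota} {delta} {eta,theta} {kappa}
delta eta (2): add. Components now {epsilon} {iota} {delta,eta,theta} {kappa}
eta iota (2): add. Components now {epsilon} {delta,eta,iota,theta} {kappa}
iota kappa (2): add. Components now {epsilon} {delta,eta,iota,kappa,theta}
epsilon eta (3): add. Components now {delta,epsilon,eta,iota,kappa,theta}
The 5th edge added is epsilon eta.

epsilon-eta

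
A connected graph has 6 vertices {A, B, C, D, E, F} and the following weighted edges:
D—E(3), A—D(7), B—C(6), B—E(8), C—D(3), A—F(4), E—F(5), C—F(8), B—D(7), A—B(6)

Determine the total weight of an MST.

21

Prim, starting at B.
Step 1: frontier [A—B 6, B—C 6, B—D 7, B—E 8] → take A—B (6); add A.
Step 2: frontier [A—F 4, A—D 7, B—C 6, B—D 7, B—E 8] → take A—F (4); add F.
Step 3: frontier [A—D 7, B—C 6, B—D 7, B—E 8, E—F 5, C—F 8] → take E—F (5); add E.
Step 4: frontier [A—D 7, B—C 6, B—D 7, D—E 3, C—F 8] → take D—E (3); add D.
Step 5: frontier [B—C 6, C—D 3, C—F 8] → take C—D (3); add C.
MST edges: A—B, A—F, E—F, D—E, C—D; total weight 6+4+5+3+3 = 21.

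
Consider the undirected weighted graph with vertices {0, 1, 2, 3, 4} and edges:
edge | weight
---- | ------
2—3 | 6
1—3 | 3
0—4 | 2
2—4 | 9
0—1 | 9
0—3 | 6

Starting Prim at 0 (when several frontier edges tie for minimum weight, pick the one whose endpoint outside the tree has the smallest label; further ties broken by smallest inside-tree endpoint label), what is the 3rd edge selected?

Prim, starting at 0.
Step 1: cheapest edge leaving the tree is 0—4 (2); add 4.
Step 2: cheapest edge leaving the tree is 0—3 (6); add 3.
Step 3: cheapest edge leaving the tree is 1—3 (3); add 1.
Step 4: cheapest edge leaving the tree is 2—3 (6); add 2.
The 3rd edge added is 1—3.

1-3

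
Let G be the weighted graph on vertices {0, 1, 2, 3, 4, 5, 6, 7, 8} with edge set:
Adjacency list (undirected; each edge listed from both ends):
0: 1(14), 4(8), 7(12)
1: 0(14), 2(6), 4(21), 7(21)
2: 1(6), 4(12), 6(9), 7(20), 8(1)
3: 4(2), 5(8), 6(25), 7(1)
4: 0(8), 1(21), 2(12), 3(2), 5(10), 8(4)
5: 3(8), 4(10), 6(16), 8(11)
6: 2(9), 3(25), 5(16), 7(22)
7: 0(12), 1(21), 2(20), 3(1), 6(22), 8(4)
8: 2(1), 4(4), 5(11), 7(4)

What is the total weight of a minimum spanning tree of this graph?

39

Kruskal's algorithm — process edges by increasing weight (ties by edge label):
2–8 (1): add — endpoints in different components.
3–7 (1): add — endpoints in different components.
3–4 (2): add — endpoints in different components.
4–8 (4): add — endpoints in different components.
7–8 (4): skip — 7 and 8 already connected.
1–2 (6): add — endpoints in different components.
0–4 (8): add — endpoints in different components.
3–5 (8): add — endpoints in different components.
2–6 (9): add — endpoints in different components.
MST edges: 2–8, 3–7, 3–4, 4–8, 1–2, 0–4, 3–5, 2–6; total weight 1+1+2+4+6+8+8+9 = 39.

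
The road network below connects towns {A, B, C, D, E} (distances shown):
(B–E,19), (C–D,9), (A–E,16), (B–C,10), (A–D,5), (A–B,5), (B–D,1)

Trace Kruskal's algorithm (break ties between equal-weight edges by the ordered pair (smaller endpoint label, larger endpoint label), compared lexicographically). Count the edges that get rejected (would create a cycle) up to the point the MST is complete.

2

Kruskal: consider edges lightest-first.
B–D (1): add. Components now {A} {B,D} {C} {E}
A–B (5): add. Components now {A,B,D} {C} {E}
A–D (5): skip — A and D already connected.
C–D (9): add. Components now {A,B,C,D} {E}
B–C (10): skip — B and C already connected.
A–E (16): add. Components now {A,B,C,D,E}
Edges rejected before the tree was complete: 2.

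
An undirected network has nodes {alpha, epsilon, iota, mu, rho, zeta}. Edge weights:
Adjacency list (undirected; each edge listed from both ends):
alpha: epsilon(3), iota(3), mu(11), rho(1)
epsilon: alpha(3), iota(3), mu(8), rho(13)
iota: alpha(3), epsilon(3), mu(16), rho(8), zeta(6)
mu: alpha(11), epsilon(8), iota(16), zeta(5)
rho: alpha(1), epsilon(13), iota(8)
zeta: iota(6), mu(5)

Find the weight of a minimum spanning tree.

Kruskal: consider edges lightest-first.
alpha—rho (1): add — endpoints in different components.
alpha—epsilon (3): add — endpoints in different components.
alpha—iota (3): add — endpoints in different components.
epsilon—iota (3): skip — epsilon and iota already connected.
mu—zeta (5): add — endpoints in different components.
iota—zeta (6): add — endpoints in different components.
MST edges: alpha—rho, alpha—epsilon, alpha—iota, mu—zeta, iota—zeta; total weight 1+3+3+5+6 = 18.

18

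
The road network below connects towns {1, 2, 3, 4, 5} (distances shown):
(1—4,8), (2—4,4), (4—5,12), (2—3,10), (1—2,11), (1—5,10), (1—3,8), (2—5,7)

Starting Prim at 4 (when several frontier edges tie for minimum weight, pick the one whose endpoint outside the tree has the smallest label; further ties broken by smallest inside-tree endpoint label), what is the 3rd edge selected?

Prim, starting at 4.
Step 1: cheapest edge leaving the tree is 2—4 (4); add 2.
Step 2: cheapest edge leaving the tree is 2—5 (7); add 5.
Step 3: cheapest edge leaving the tree is 1—4 (8); add 1.
Step 4: cheapest edge leaving the tree is 1—3 (8); add 3.
The 3rd edge added is 1—4.

1-4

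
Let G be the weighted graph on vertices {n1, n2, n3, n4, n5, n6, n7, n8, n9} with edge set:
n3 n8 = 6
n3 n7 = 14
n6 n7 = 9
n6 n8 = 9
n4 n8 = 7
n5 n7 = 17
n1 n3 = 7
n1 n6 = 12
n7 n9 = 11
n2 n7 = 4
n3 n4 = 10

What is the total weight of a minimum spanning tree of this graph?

Prim's algorithm from n5:
Step 1: cheapest edge leaving the tree is n5 n7 (17); add n7.
Step 2: cheapest edge leaving the tree is n2 n7 (4); add n2.
Step 3: cheapest edge leaving the tree is n6 n7 (9); add n6.
Step 4: cheapest edge leaving the tree is n6 n8 (9); add n8.
Step 5: cheapest edge leaving the tree is n3 n8 (6); add n3.
Step 6: cheapest edge leaving the tree is n1 n3 (7); add n1.
Step 7: cheapest edge leaving the tree is n4 n8 (7); add n4.
Step 8: cheapest edge leaving the tree is n7 n9 (11); add n9.
MST edges: n5 n7, n2 n7, n6 n7, n6 n8, n3 n8, n1 n3, n4 n8, n7 n9; total weight 17+4+9+9+6+7+7+11 = 70.

70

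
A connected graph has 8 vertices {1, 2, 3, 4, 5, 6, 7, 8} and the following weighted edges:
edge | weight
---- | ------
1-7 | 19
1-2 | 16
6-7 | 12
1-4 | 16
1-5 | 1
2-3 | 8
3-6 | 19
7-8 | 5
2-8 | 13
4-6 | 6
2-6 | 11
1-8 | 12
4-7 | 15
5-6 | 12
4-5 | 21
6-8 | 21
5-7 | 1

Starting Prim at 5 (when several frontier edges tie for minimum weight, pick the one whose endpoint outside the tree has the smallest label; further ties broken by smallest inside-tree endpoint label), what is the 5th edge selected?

4-6

Prim, starting at 5.
Step 1: cheapest edge leaving the tree is 1-5 (1); add 1.
Step 2: cheapest edge leaving the tree is 5-7 (1); add 7.
Step 3: cheapest edge leaving the tree is 7-8 (5); add 8.
Step 4: cheapest edge leaving the tree is 5-6 (12); add 6.
Step 5: cheapest edge leaving the tree is 4-6 (6); add 4.
Step 6: cheapest edge leaving the tree is 2-6 (11); add 2.
Step 7: cheapest edge leaving the tree is 2-3 (8); add 3.
The 5th edge added is 4-6.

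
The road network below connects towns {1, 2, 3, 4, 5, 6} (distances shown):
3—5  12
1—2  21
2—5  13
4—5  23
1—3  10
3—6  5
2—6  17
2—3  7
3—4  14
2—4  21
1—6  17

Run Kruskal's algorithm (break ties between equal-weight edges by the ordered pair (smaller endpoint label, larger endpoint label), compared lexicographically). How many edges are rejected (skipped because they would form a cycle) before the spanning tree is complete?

1

Kruskal: consider edges lightest-first.
3—6 (5): add — endpoints in different components.
2—3 (7): add — endpoints in different components.
1—3 (10): add — endpoints in different components.
3—5 (12): add — endpoints in different components.
2—5 (13): skip — 2 and 5 already connected.
3—4 (14): add — endpoints in different components.
Edges rejected before the tree was complete: 1.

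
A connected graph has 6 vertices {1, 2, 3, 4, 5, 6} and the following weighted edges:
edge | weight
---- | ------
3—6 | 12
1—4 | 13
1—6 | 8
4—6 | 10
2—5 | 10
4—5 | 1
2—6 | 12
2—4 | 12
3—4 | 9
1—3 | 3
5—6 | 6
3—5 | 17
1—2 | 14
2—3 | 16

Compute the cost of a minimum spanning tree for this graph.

Kruskal: consider edges lightest-first.
4—5 (1): add. Components now {1} {2} {3} {4,5} {6}
1—3 (3): add. Components now {1,3} {2} {4,5} {6}
5—6 (6): add. Components now {1,3} {2} {4,5,6}
1—6 (8): add. Components now {1,3,4,5,6} {2}
3—4 (9): skip — 3 and 4 already connected.
2—5 (10): add. Components now {1,2,3,4,5,6}
MST edges: 4—5, 1—3, 5—6, 1—6, 2—5; total weight 1+3+6+8+10 = 28.

28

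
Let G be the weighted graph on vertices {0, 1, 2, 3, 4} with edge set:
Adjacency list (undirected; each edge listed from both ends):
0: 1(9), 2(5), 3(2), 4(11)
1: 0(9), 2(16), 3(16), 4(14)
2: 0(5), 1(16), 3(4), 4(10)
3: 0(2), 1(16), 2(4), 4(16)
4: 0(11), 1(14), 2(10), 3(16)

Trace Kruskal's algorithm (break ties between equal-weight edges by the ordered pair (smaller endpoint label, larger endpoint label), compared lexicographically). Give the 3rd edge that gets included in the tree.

0-1

Kruskal's algorithm — process edges by increasing weight (ties by edge label):
0—3 (2): add — endpoints in different components.
2—3 (4): add — endpoints in different components.
0—2 (5): skip — 0 and 2 already connected.
0—1 (9): add — endpoints in different components.
2—4 (10): add — endpoints in different components.
The 3rd edge added is 0—1.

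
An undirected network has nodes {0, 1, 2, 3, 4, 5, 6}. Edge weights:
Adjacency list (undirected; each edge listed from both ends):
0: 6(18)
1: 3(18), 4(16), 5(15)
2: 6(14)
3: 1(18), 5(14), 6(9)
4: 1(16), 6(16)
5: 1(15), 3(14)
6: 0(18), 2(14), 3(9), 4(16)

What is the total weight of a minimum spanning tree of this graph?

86

Sort edges by weight, then run Kruskal:
3—6 (9): add. Components now {0} {1} {2} {3,6} {4} {5}
2—6 (14): add. Components now {0} {1} {2,3,6} {4} {5}
3—5 (14): add. Components now {0} {1} {2,3,5,6} {4}
1—5 (15): add. Components now {0} {1,2,3,5,6} {4}
1—4 (16): add. Components now {0} {1,2,3,4,5,6}
4—6 (16): skip — 4 and 6 already connected.
0—6 (18): add. Components now {0,1,2,3,4,5,6}
MST edges: 3—6, 2—6, 3—5, 1—5, 1—4, 0—6; total weight 9+14+14+15+16+18 = 86.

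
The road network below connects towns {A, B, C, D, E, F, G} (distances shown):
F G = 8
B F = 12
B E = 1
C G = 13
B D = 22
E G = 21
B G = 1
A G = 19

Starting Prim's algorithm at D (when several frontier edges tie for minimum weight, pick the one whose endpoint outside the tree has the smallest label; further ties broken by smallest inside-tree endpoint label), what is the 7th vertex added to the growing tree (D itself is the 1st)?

Grow the tree from D using Prim:
Step 1: cheapest edge leaving the tree is B D (22); add B.
Step 2: cheapest edge leaving the tree is B E (1); add E.
Step 3: cheapest edge leaving the tree is B G (1); add G.
Step 4: cheapest edge leaving the tree is F G (8); add F.
Step 5: cheapest edge leaving the tree is C G (13); add C.
Step 6: cheapest edge leaving the tree is A G (19); add A.
Vertex order: D, B, E, G, F, C, A. The 7th vertex is A.

A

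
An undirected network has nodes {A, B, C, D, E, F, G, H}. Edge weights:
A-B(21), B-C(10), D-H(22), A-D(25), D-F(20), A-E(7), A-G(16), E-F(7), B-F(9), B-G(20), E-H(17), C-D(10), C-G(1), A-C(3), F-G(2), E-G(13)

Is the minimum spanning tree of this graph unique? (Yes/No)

Sort edges by weight, then run Kruskal:
C-G (1): add — endpoints in different components.
F-G (2): add — endpoints in different components.
A-C (3): add — endpoints in different components.
A-E (7): add — endpoints in different components.
E-F (7): skip — E and F already connected.
B-F (9): add — endpoints in different components.
B-C (10): skip — B and C already connected.
C-D (10): add — endpoints in different components.
E-G (13): skip — E and G already connected.
A-G (16): skip — A and G already connected.
E-H (17): add — endpoints in different components.
Non-tree edge E-F has weight 7, equal to the heaviest edge on its tree cycle — swapping gives another MST of the same weight. Not unique.

No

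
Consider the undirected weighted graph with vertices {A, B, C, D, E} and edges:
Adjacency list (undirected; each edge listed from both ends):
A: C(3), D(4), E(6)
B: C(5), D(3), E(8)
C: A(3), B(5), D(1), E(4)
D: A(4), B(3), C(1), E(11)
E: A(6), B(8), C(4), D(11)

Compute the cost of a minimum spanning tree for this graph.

Grow the tree from E using Prim:
Step 1: cheapest edge leaving the tree is C—E (4); add C.
Step 2: cheapest edge leaving the tree is C—D (1); add D.
Step 3: cheapest edge leaving the tree is A—C (3); add A.
Step 4: cheapest edge leaving the tree is B—D (3); add B.
MST edges: C—E, C—D, A—C, B—D; total weight 4+1+3+3 = 11.

11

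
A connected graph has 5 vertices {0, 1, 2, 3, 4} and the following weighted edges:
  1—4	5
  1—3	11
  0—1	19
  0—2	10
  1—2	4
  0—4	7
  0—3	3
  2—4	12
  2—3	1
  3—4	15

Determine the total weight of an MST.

13

Sort edges by weight, then run Kruskal:
2—3 (1): add. Components now {0} {1} {2,3} {4}
0—3 (3): add. Components now {0,2,3} {1} {4}
1—2 (4): add. Components now {0,1,2,3} {4}
1—4 (5): add. Components now {0,1,2,3,4}
MST edges: 2—3, 0—3, 1—2, 1—4; total weight 1+3+4+5 = 13.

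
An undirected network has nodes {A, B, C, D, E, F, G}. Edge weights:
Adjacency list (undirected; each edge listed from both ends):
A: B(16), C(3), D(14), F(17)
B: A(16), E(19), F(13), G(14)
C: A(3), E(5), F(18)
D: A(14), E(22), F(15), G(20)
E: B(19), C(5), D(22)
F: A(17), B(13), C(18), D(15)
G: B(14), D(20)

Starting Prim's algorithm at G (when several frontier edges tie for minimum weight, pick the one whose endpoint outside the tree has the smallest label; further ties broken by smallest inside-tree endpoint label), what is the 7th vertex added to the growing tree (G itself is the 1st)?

Prim, starting at G.
Step 1: frontier [B-G 14, D-G 20] → take B-G (14); add B.
Step 2: frontier [B-F 13, A-B 16, B-E 19, D-G 20] → take B-F (13); add F.
Step 3: frontier [A-B 16, B-E 19, D-F 15, A-F 17, C-F 18, D-G 20] → take D-F (15); add D.
Step 4: frontier [A-B 16, B-E 19, A-D 14, D-E 22, A-F 17, C-F 18] → take A-D (14); add A.
Step 5: frontier [A-C 3, B-E 19, D-E 22, C-F 18] → take A-C (3); add C.
Step 6: frontier [B-E 19, C-E 5, D-E 22] → take C-E (5); add E.
Vertex order: G, B, F, D, A, C, E. The 7th vertex is E.

E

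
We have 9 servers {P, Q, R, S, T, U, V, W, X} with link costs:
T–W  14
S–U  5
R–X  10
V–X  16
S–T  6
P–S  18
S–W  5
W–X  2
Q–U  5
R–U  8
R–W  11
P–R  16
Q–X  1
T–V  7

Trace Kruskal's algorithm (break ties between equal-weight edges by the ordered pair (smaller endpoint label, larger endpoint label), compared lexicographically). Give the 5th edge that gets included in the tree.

S-T

Kruskal: consider edges lightest-first.
Q–X (1): add — endpoints in different components.
W–X (2): add — endpoints in different components.
Q–U (5): add — endpoints in different components.
S–U (5): add — endpoints in different components.
S–W (5): skip — S and W already connected.
S–T (6): add — endpoints in different components.
T–V (7): add — endpoints in different components.
R–U (8): add — endpoints in different components.
R–X (10): skip — X and R already connected.
R–W (11): skip — W and R already connected.
T–W (14): skip — W and T already connected.
P–R (16): add — endpoints in different components.
The 5th edge added is S–T.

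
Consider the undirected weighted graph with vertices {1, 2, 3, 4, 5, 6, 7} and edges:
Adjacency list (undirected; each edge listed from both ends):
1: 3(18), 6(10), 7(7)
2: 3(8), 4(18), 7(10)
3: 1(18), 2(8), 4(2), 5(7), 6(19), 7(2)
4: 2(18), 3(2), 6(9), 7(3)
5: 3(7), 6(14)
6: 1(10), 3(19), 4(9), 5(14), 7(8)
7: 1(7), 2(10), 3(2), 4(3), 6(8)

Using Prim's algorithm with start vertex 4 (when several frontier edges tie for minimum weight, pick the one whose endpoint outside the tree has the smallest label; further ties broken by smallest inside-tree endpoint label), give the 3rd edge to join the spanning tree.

Prim, starting at 4.
Step 1: cheapest edge leaving the tree is 3-4 (2); add 3.
Step 2: cheapest edge leaving the tree is 3-7 (2); add 7.
Step 3: cheapest edge leaving the tree is 1-7 (7); add 1.
Step 4: cheapest edge leaving the tree is 3-5 (7); add 5.
Step 5: cheapest edge leaving the tree is 2-3 (8); add 2.
Step 6: cheapest edge leaving the tree is 6-7 (8); add 6.
The 3rd edge added is 1-7.

1-7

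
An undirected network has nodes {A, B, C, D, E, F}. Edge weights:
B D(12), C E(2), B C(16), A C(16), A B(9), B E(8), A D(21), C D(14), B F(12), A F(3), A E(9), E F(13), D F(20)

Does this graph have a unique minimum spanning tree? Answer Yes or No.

No

Kruskal's algorithm — process edges by increasing weight (ties by edge label):
C E (2): add — endpoints in different components.
A F (3): add — endpoints in different components.
B E (8): add — endpoints in different components.
A B (9): add — endpoints in different components.
A E (9): skip — A and E already connected.
B D (12): add — endpoints in different components.
Non-tree edge A E has weight 9, equal to the heaviest edge on its tree cycle — swapping gives another MST of the same weight. Not unique.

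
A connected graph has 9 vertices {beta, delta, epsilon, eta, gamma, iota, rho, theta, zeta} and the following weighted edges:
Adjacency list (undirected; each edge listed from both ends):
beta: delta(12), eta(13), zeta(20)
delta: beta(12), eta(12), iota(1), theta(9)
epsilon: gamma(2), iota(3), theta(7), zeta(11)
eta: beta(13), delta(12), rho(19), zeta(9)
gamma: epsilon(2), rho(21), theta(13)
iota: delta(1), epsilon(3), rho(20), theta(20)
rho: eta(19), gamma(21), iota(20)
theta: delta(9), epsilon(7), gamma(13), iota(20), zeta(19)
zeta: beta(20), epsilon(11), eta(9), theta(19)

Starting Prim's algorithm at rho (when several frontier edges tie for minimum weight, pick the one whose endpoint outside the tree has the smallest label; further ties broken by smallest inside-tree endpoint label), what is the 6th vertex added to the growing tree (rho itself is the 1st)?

Grow the tree from rho using Prim:
Step 1: cheapest edge leaving the tree is eta-rho (19); add eta.
Step 2: cheapest edge leaving the tree is eta-zeta (9); add zeta.
Step 3: cheapest edge leaving the tree is epsilon-zeta (11); add epsilon.
Step 4: cheapest edge leaving the tree is epsilon-gamma (2); add gamma.
Step 5: cheapest edge leaving the tree is epsilon-iota (3); add iota.
Step 6: cheapest edge leaving the tree is delta-iota (1); add delta.
Step 7: cheapest edge leaving the tree is epsilon-theta (7); add theta.
Step 8: cheapest edge leaving the tree is beta-delta (12); add beta.
Vertex order: rho, eta, zeta, epsilon, gamma, iota, delta, theta, beta. The 6th vertex is iota.

iota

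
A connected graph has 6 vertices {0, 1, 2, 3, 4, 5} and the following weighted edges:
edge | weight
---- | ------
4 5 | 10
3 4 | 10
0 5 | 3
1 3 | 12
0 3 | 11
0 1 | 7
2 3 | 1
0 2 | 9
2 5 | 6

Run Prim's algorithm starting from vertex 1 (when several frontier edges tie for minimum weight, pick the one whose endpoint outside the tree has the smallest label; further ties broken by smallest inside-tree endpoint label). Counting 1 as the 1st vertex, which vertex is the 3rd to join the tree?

5

Grow the tree from 1 using Prim:
Step 1: cheapest edge leaving the tree is 0 1 (7); add 0.
Step 2: cheapest edge leaving the tree is 0 5 (3); add 5.
Step 3: cheapest edge leaving the tree is 2 5 (6); add 2.
Step 4: cheapest edge leaving the tree is 2 3 (1); add 3.
Step 5: cheapest edge leaving the tree is 3 4 (10); add 4.
Vertex order: 1, 0, 5, 2, 3, 4. The 3rd vertex is 5.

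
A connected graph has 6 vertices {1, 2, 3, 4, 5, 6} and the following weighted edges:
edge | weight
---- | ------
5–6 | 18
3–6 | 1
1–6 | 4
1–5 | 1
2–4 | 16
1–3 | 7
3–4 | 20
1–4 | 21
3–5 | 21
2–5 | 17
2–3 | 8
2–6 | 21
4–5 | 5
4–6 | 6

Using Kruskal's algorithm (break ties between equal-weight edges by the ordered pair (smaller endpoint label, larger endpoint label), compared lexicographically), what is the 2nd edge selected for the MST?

3-6

Kruskal: consider edges lightest-first.
1–5 (1): add. Components now {1,5} {2} {3} {4} {6}
3–6 (1): add. Components now {1,5} {2} {3,6} {4}
1–6 (4): add. Components now {1,3,5,6} {2} {4}
4–5 (5): add. Components now {1,3,4,5,6} {2}
4–6 (6): skip — 4 and 6 already connected.
1–3 (7): skip — 1 and 3 already connected.
2–3 (8): add. Components now {1,2,3,4,5,6}
The 2nd edge added is 3–6.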